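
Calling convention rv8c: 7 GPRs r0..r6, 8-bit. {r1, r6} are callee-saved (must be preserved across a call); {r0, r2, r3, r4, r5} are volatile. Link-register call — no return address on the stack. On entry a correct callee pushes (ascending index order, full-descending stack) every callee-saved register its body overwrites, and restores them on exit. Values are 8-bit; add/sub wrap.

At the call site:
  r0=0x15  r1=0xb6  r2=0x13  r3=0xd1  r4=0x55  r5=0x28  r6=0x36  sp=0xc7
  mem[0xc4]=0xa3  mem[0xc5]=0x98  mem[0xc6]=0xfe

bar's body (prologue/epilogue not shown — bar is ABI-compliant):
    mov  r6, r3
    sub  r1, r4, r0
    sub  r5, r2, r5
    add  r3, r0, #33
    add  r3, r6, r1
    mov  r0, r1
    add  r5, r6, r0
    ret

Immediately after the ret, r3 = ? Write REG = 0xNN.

REG = 0x11

prologue: push r1 -> mem[0xc6]=0xb6, sp=0xc6
prologue: push r6 -> mem[0xc5]=0x36, sp=0xc5
body[0] mov  r6, r3 -> r6=0xd1
body[1] sub  r1, r4, r0 -> r1=0x40
body[2] sub  r5, r2, r5 -> r5=0xeb
body[3] add  r3, r0, #33 -> r3=0x36
body[4] add  r3, r6, r1 -> r3=0x11
body[5] mov  r0, r1 -> r0=0x40
body[6] add  r5, r6, r0 -> r5=0x11
epilogue: pop r6=0x36, sp=0xc6
epilogue: pop r1=0xb6, sp=0xc7
r3 is caller-saved -> body value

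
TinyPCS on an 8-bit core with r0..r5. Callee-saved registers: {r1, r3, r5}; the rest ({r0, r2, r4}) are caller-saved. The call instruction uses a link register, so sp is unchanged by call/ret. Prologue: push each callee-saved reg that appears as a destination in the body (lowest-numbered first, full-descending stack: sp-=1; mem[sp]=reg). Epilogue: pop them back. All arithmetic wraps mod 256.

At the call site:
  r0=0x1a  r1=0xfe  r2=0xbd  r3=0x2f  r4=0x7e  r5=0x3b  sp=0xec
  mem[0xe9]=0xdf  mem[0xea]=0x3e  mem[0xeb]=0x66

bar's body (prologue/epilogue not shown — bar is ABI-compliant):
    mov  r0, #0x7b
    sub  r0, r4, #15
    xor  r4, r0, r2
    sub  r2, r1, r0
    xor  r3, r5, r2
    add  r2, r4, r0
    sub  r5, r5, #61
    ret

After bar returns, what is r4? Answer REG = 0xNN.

REG = 0xd2

prologue: push r3 -> mem[0xeb]=0x2f, sp=0xeb
prologue: push r5 -> mem[0xea]=0x3b, sp=0xea
body[0] mov  r0, #0x7b -> r0=0x7b
body[1] sub  r0, r4, #15 -> r0=0x6f
body[2] xor  r4, r0, r2 -> r4=0xd2
body[3] sub  r2, r1, r0 -> r2=0x8f
body[4] xor  r3, r5, r2 -> r3=0xb4
body[5] add  r2, r4, r0 -> r2=0x41
body[6] sub  r5, r5, #61 -> r5=0xfe
epilogue: pop r5=0x3b, sp=0xeb
epilogue: pop r3=0x2f, sp=0xec
r4 is caller-saved -> body value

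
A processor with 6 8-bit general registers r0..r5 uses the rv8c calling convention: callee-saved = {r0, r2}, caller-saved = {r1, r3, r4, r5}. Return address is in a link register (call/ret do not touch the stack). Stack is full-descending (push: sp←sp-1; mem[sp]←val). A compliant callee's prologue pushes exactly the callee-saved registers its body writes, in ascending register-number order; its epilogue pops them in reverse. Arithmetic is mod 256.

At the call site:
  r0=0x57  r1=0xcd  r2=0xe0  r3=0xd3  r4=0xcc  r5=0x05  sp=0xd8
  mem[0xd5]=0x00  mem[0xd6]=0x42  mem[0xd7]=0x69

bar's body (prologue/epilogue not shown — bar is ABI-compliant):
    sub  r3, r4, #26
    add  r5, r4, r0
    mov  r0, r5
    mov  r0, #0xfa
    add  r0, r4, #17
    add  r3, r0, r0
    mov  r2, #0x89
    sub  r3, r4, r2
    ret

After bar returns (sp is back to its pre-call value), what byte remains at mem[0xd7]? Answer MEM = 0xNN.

MEM = 0x57

prologue: push r0 → mem[0xd7]=0x57, sp=0xd7
prologue: push r2 → mem[0xd6]=0xe0, sp=0xd6
body[0] sub  r3, r4, #26 → r3=0xb2
body[1] add  r5, r4, r0 → r5=0x23
body[2] mov  r0, r5 → r0=0x23
body[3] mov  r0, #0xfa → r0=0xfa
body[4] add  r0, r4, #17 → r0=0xdd
body[5] add  r3, r0, r0 → r3=0xba
body[6] mov  r2, #0x89 → r2=0x89
body[7] sub  r3, r4, r2 → r3=0x43
epilogue: pop r2=0xe0, sp=0xd7
epilogue: pop r0=0x57, sp=0xd8
prologue pushed ['r0', 'r2'] at ['0xd7', '0xd6']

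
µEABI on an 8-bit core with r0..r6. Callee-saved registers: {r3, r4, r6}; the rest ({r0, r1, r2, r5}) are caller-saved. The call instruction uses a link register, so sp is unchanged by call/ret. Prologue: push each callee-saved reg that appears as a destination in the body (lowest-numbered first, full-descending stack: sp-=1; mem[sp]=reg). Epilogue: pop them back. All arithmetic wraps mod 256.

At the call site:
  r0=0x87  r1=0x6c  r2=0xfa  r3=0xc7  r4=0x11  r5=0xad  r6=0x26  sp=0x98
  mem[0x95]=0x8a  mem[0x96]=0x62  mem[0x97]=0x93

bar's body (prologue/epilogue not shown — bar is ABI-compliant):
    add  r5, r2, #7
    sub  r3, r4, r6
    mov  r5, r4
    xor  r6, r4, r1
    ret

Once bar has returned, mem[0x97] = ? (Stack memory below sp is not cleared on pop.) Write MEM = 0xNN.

MEM = 0xc7

prologue: push r3 -> mem[0x97]=0xc7, sp=0x97
prologue: push r6 -> mem[0x96]=0x26, sp=0x96
body[0] add  r5, r2, #7 -> r5=0x01
body[1] sub  r3, r4, r6 -> r3=0xeb
body[2] mov  r5, r4 -> r5=0x11
body[3] xor  r6, r4, r1 -> r6=0x7d
epilogue: pop r6=0x26, sp=0x97
epilogue: pop r3=0xc7, sp=0x98
prologue pushed ['r3', 'r6'] at ['0x97', '0x96']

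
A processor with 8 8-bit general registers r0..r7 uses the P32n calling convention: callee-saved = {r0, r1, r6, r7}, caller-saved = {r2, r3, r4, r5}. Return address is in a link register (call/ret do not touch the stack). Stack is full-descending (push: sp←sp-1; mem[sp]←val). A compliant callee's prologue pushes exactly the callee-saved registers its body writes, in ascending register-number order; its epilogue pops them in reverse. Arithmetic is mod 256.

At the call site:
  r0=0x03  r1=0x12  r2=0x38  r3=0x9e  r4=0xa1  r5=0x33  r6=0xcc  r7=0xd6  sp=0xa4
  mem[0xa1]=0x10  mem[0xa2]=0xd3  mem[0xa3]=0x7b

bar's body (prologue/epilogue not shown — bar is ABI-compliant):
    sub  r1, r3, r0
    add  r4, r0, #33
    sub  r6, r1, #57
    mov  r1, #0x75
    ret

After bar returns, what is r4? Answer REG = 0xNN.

prologue: push r1 -> mem[0xa3]=0x12, sp=0xa3
prologue: push r6 -> mem[0xa2]=0xcc, sp=0xa2
body[0] sub  r1, r3, r0 -> r1=0x9b
body[1] add  r4, r0, #33 -> r4=0x24
body[2] sub  r6, r1, #57 -> r6=0x62
body[3] mov  r1, #0x75 -> r1=0x75
epilogue: pop r6=0xcc, sp=0xa3
epilogue: pop r1=0x12, sp=0xa4
r4 is caller-saved -> body value

REG = 0x24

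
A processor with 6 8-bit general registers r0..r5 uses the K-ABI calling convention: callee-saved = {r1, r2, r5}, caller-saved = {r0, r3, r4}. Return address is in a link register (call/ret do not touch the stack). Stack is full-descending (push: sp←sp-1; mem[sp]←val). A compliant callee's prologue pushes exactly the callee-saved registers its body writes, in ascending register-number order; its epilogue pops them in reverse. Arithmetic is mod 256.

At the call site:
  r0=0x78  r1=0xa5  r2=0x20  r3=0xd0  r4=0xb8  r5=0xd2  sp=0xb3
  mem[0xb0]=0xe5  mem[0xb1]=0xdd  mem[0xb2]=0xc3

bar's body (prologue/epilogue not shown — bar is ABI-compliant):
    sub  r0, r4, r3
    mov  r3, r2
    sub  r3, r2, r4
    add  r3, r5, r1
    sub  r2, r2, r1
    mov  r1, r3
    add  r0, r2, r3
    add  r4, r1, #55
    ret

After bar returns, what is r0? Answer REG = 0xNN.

REG = 0xf2

prologue: push r1 → mem[0xb2]=0xa5, sp=0xb2
prologue: push r2 → mem[0xb1]=0x20, sp=0xb1
body[0] sub  r0, r4, r3 → r0=0xe8
body[1] mov  r3, r2 → r3=0x20
body[2] sub  r3, r2, r4 → r3=0x68
body[3] add  r3, r5, r1 → r3=0x77
body[4] sub  r2, r2, r1 → r2=0x7b
body[5] mov  r1, r3 → r1=0x77
body[6] add  r0, r2, r3 → r0=0xf2
body[7] add  r4, r1, #55 → r4=0xae
epilogue: pop r2=0x20, sp=0xb2
epilogue: pop r1=0xa5, sp=0xb3
r0 is caller-saved → body value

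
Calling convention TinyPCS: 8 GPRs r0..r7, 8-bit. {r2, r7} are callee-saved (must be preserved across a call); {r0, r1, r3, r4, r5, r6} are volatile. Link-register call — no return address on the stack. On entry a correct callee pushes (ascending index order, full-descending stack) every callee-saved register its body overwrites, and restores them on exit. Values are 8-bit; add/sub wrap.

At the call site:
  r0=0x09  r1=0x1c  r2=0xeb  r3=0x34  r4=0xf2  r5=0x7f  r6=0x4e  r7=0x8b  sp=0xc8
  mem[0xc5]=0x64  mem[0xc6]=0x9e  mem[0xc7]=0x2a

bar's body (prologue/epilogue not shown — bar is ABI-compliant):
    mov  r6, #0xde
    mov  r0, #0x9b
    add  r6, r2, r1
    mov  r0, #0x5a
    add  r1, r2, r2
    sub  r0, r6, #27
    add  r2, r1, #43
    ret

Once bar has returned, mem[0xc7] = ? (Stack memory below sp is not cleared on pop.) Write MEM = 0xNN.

prologue: push r2 → mem[0xc7]=0xeb, sp=0xc7
body[0] mov  r6, #0xde → r6=0xde
body[1] mov  r0, #0x9b → r0=0x9b
body[2] add  r6, r2, r1 → r6=0x07
body[3] mov  r0, #0x5a → r0=0x5a
body[4] add  r1, r2, r2 → r1=0xd6
body[5] sub  r0, r6, #27 → r0=0xec
body[6] add  r2, r1, #43 → r2=0x01
epilogue: pop r2=0xeb, sp=0xc8
prologue pushed ['r2'] at ['0xc7']

MEM = 0xeb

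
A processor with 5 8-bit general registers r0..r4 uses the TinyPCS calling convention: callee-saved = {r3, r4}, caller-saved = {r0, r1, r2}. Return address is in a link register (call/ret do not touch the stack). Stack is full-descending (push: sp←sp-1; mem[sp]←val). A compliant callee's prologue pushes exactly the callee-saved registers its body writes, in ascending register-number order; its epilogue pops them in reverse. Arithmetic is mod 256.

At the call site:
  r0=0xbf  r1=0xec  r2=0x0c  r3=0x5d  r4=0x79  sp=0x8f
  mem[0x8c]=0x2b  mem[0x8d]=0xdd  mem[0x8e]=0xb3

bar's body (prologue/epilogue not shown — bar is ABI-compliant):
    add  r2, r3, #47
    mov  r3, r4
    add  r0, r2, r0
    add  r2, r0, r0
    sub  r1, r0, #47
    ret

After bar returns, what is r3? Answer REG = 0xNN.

prologue: push r3 → mem[0x8e]=0x5d, sp=0x8e
body[0] add  r2, r3, #47 → r2=0x8c
body[1] mov  r3, r4 → r3=0x79
body[2] add  r0, r2, r0 → r0=0x4b
body[3] add  r2, r0, r0 → r2=0x96
body[4] sub  r1, r0, #47 → r1=0x1c
epilogue: pop r3=0x5d, sp=0x8f
r3 is callee-saved → restored

REG = 0x5d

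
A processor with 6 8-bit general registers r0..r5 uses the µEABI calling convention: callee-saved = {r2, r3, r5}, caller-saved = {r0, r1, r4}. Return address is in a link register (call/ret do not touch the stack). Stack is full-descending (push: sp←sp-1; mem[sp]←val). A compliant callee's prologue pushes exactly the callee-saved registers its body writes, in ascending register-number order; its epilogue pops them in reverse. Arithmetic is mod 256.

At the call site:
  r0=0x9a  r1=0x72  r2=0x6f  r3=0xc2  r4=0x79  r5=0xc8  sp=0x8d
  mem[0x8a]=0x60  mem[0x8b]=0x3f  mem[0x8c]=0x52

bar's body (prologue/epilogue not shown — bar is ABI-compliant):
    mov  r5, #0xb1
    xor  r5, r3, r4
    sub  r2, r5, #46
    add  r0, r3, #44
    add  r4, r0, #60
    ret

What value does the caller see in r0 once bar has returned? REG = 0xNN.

prologue: push r2 -> mem[0x8c]=0x6f, sp=0x8c
prologue: push r5 -> mem[0x8b]=0xc8, sp=0x8b
body[0] mov  r5, #0xb1 -> r5=0xb1
body[1] xor  r5, r3, r4 -> r5=0xbb
body[2] sub  r2, r5, #46 -> r2=0x8d
body[3] add  r0, r3, #44 -> r0=0xee
body[4] add  r4, r0, #60 -> r4=0x2a
epilogue: pop r5=0xc8, sp=0x8c
epilogue: pop r2=0x6f, sp=0x8d
r0 is caller-saved -> body value

REG = 0xee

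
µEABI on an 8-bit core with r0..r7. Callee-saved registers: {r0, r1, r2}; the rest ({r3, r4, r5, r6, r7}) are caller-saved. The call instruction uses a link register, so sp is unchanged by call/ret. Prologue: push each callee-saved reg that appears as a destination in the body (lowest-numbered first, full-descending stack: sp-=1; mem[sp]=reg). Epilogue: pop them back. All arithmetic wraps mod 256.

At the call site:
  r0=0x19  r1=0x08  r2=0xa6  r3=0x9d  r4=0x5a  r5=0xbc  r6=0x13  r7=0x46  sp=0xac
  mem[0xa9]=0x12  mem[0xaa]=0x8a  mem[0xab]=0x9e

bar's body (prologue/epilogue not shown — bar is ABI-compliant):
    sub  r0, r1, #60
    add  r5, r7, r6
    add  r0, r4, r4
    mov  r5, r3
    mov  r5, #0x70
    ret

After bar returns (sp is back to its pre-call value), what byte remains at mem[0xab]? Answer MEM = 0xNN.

MEM = 0x19

prologue: push r0 → mem[0xab]=0x19, sp=0xab
body[0] sub  r0, r1, #60 → r0=0xcc
body[1] add  r5, r7, r6 → r5=0x59
body[2] add  r0, r4, r4 → r0=0xb4
body[3] mov  r5, r3 → r5=0x9d
body[4] mov  r5, #0x70 → r5=0x70
epilogue: pop r0=0x19, sp=0xac
prologue pushed ['r0'] at ['0xab']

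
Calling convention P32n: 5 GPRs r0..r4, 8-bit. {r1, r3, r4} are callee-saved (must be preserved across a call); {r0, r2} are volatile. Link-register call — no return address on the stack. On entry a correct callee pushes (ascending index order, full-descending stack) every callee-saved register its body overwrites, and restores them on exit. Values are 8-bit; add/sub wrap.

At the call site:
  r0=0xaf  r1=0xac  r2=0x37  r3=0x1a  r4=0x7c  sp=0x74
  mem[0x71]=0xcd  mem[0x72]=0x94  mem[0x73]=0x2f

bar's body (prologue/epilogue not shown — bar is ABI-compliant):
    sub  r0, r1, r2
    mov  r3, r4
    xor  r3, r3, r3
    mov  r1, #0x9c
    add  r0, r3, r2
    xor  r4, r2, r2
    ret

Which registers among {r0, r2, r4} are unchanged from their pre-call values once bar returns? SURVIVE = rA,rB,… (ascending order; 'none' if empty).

prologue: push r1 -> mem[0x73]=0xac, sp=0x73
prologue: push r3 -> mem[0x72]=0x1a, sp=0x72
prologue: push r4 -> mem[0x71]=0x7c, sp=0x71
body[0] sub  r0, r1, r2 -> r0=0x75
body[1] mov  r3, r4 -> r3=0x7c
body[2] xor  r3, r3, r3 -> r3=0x00
body[3] mov  r1, #0x9c -> r1=0x9c
body[4] add  r0, r3, r2 -> r0=0x37
body[5] xor  r4, r2, r2 -> r4=0x00
epilogue: pop r4=0x7c, sp=0x72
epilogue: pop r3=0x1a, sp=0x73
epilogue: pop r1=0xac, sp=0x74
r0: caller-saved, written=True
r2: caller-saved, written=False
r4: callee-saved, written=True

SURVIVE = r2,r4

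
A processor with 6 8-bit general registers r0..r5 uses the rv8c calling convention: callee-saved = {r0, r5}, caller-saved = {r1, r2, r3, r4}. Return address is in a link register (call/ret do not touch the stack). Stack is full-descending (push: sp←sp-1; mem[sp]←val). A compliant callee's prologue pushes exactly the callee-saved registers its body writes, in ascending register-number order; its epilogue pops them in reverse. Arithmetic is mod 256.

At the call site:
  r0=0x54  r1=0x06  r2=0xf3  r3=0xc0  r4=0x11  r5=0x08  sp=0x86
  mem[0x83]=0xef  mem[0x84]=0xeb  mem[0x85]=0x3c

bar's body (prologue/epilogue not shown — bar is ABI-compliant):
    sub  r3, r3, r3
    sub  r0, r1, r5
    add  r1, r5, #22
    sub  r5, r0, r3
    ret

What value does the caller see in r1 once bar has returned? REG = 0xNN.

prologue: push r0 → mem[0x85]=0x54, sp=0x85
prologue: push r5 → mem[0x84]=0x08, sp=0x84
body[0] sub  r3, r3, r3 → r3=0x00
body[1] sub  r0, r1, r5 → r0=0xfe
body[2] add  r1, r5, #22 → r1=0x1e
body[3] sub  r5, r0, r3 → r5=0xfe
epilogue: pop r5=0x08, sp=0x85
epilogue: pop r0=0x54, sp=0x86
r1 is caller-saved → body value

REG = 0x1e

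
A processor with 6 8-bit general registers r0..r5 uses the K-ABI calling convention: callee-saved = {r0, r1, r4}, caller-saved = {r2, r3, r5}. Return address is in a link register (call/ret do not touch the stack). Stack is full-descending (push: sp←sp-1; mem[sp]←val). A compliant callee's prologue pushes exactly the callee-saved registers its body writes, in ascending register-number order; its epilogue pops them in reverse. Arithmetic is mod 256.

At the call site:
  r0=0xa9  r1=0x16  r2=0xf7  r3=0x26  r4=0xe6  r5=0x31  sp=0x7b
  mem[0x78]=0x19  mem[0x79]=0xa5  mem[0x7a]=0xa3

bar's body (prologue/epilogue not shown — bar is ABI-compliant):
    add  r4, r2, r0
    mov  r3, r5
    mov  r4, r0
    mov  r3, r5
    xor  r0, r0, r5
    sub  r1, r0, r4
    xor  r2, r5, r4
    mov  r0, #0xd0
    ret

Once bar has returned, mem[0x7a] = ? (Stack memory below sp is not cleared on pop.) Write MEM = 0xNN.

prologue: push r0 -> mem[0x7a]=0xa9, sp=0x7a
prologue: push r1 -> mem[0x79]=0x16, sp=0x79
prologue: push r4 -> mem[0x78]=0xe6, sp=0x78
body[0] add  r4, r2, r0 -> r4=0xa0
body[1] mov  r3, r5 -> r3=0x31
body[2] mov  r4, r0 -> r4=0xa9
body[3] mov  r3, r5 -> r3=0x31
body[4] xor  r0, r0, r5 -> r0=0x98
body[5] sub  r1, r0, r4 -> r1=0xef
body[6] xor  r2, r5, r4 -> r2=0x98
body[7] mov  r0, #0xd0 -> r0=0xd0
epilogue: pop r4=0xe6, sp=0x79
epilogue: pop r1=0x16, sp=0x7a
epilogue: pop r0=0xa9, sp=0x7b
prologue pushed ['r0', 'r1', 'r4'] at ['0x7a', '0x79', '0x78']

MEM = 0xa9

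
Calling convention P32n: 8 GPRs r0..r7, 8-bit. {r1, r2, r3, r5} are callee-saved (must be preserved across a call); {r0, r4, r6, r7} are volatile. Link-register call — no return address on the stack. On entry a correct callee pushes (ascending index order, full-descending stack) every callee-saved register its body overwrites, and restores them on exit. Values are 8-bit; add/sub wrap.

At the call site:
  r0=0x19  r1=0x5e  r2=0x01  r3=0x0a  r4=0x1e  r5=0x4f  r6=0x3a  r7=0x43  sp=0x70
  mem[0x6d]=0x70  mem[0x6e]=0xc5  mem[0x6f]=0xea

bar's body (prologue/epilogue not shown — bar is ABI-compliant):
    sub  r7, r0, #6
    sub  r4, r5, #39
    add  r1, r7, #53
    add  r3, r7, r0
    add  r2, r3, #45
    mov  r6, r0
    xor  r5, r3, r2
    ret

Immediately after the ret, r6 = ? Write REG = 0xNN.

REG = 0x19

prologue: push r1 -> mem[0x6f]=0x5e, sp=0x6f
prologue: push r2 -> mem[0x6e]=0x01, sp=0x6e
prologue: push r3 -> mem[0x6d]=0x0a, sp=0x6d
prologue: push r5 -> mem[0x6c]=0x4f, sp=0x6c
body[0] sub  r7, r0, #6 -> r7=0x13
body[1] sub  r4, r5, #39 -> r4=0x28
body[2] add  r1, r7, #53 -> r1=0x48
body[3] add  r3, r7, r0 -> r3=0x2c
body[4] add  r2, r3, #45 -> r2=0x59
body[5] mov  r6, r0 -> r6=0x19
body[6] xor  r5, r3, r2 -> r5=0x75
epilogue: pop r5=0x4f, sp=0x6d
epilogue: pop r3=0x0a, sp=0x6e
epilogue: pop r2=0x01, sp=0x6f
epilogue: pop r1=0x5e, sp=0x70
r6 is caller-saved -> body value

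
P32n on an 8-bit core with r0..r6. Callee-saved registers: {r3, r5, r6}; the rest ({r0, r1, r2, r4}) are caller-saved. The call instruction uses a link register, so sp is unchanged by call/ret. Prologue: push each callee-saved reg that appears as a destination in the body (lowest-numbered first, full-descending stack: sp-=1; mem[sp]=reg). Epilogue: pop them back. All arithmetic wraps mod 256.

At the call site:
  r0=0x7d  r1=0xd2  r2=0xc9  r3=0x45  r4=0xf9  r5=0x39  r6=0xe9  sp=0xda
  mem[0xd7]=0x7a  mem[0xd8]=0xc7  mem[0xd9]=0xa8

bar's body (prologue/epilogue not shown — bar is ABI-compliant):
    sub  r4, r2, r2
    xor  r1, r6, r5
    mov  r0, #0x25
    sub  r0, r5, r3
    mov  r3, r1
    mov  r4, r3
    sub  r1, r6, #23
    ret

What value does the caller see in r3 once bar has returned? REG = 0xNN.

REG = 0x45

prologue: push r3 -> mem[0xd9]=0x45, sp=0xd9
body[0] sub  r4, r2, r2 -> r4=0x00
body[1] xor  r1, r6, r5 -> r1=0xd0
body[2] mov  r0, #0x25 -> r0=0x25
body[3] sub  r0, r5, r3 -> r0=0xf4
body[4] mov  r3, r1 -> r3=0xd0
body[5] mov  r4, r3 -> r4=0xd0
body[6] sub  r1, r6, #23 -> r1=0xd2
epilogue: pop r3=0x45, sp=0xda
r3 is callee-saved -> restored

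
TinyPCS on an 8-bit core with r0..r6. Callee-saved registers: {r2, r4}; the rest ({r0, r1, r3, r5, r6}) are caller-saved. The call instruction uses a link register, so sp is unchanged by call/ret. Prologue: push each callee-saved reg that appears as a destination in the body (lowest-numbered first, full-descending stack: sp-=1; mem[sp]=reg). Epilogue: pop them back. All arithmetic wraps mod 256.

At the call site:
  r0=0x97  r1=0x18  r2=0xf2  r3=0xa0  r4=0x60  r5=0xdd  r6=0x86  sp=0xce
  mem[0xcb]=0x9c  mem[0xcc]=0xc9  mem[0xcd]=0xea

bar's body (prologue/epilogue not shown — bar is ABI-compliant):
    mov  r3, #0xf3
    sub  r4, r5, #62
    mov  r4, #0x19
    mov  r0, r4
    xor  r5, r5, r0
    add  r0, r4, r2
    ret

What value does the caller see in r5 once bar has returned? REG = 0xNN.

prologue: push r4 → mem[0xcd]=0x60, sp=0xcd
body[0] mov  r3, #0xf3 → r3=0xf3
body[1] sub  r4, r5, #62 → r4=0x9f
body[2] mov  r4, #0x19 → r4=0x19
body[3] mov  r0, r4 → r0=0x19
body[4] xor  r5, r5, r0 → r5=0xc4
body[5] add  r0, r4, r2 → r0=0x0b
epilogue: pop r4=0x60, sp=0xce
r5 is caller-saved → body value

REG = 0xc4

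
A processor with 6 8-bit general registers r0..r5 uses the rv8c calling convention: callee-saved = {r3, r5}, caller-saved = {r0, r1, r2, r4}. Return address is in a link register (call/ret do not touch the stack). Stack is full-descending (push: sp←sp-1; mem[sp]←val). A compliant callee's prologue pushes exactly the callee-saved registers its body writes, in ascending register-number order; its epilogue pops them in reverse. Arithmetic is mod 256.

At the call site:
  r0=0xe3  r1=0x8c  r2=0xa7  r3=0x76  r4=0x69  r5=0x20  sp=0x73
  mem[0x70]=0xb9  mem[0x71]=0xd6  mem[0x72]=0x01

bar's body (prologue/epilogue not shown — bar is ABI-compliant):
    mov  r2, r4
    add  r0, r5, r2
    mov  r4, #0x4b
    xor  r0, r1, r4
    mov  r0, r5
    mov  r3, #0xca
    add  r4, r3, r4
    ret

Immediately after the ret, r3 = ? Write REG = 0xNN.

prologue: push r3 → mem[0x72]=0x76, sp=0x72
body[0] mov  r2, r4 → r2=0x69
body[1] add  r0, r5, r2 → r0=0x89
body[2] mov  r4, #0x4b → r4=0x4b
body[3] xor  r0, r1, r4 → r0=0xc7
body[4] mov  r0, r5 → r0=0x20
body[5] mov  r3, #0xca → r3=0xca
body[6] add  r4, r3, r4 → r4=0x15
epilogue: pop r3=0x76, sp=0x73
r3 is callee-saved → restored

REG = 0x76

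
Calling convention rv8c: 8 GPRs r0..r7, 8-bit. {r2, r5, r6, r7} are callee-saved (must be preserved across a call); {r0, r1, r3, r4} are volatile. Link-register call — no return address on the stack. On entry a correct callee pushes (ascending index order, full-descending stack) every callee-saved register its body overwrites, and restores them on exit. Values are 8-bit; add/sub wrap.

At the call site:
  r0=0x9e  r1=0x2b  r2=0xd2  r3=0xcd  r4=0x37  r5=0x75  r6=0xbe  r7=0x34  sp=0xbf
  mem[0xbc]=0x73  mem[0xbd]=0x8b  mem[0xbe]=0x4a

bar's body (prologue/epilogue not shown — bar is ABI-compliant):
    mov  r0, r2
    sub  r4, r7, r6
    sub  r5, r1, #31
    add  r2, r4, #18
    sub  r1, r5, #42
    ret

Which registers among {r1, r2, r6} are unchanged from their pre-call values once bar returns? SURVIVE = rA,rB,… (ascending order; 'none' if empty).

prologue: push r2 → mem[0xbe]=0xd2, sp=0xbe
prologue: push r5 → mem[0xbd]=0x75, sp=0xbd
body[0] mov  r0, r2 → r0=0xd2
body[1] sub  r4, r7, r6 → r4=0x76
body[2] sub  r5, r1, #31 → r5=0x0c
body[3] add  r2, r4, #18 → r2=0x88
body[4] sub  r1, r5, #42 → r1=0xe2
epilogue: pop r5=0x75, sp=0xbe
epilogue: pop r2=0xd2, sp=0xbf
r1: caller-saved, written=True
r2: callee-saved, written=True
r6: callee-saved, written=False

SURVIVE = r2,r6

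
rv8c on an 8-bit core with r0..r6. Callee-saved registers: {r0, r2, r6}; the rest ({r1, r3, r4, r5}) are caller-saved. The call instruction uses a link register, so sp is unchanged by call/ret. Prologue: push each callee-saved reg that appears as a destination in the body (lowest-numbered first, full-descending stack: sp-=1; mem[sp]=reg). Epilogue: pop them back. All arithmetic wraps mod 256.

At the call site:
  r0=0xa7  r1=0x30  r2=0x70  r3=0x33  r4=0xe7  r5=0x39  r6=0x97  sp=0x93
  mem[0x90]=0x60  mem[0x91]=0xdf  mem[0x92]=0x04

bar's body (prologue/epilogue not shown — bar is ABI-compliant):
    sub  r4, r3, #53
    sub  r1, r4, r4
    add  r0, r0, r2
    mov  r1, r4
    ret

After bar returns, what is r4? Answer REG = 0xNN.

REG = 0xfe

prologue: push r0 -> mem[0x92]=0xa7, sp=0x92
body[0] sub  r4, r3, #53 -> r4=0xfe
body[1] sub  r1, r4, r4 -> r1=0x00
body[2] add  r0, r0, r2 -> r0=0x17
body[3] mov  r1, r4 -> r1=0xfe
epilogue: pop r0=0xa7, sp=0x93
r4 is caller-saved -> body value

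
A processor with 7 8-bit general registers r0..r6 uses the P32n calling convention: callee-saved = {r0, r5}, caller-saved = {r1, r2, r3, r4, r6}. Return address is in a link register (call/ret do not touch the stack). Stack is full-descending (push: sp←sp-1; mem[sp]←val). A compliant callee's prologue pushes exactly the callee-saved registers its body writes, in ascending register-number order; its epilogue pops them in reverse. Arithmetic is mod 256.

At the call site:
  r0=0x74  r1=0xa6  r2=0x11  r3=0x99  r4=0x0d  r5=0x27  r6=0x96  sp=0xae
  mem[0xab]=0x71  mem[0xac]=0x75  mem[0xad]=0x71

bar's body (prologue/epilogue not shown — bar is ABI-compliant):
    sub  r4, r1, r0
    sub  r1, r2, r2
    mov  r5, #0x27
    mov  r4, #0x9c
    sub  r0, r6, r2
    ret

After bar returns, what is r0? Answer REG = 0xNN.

REG = 0x74

prologue: push r0 -> mem[0xad]=0x74, sp=0xad
prologue: push r5 -> mem[0xac]=0x27, sp=0xac
body[0] sub  r4, r1, r0 -> r4=0x32
body[1] sub  r1, r2, r2 -> r1=0x00
body[2] mov  r5, #0x27 -> r5=0x27
body[3] mov  r4, #0x9c -> r4=0x9c
body[4] sub  r0, r6, r2 -> r0=0x85
epilogue: pop r5=0x27, sp=0xad
epilogue: pop r0=0x74, sp=0xae
r0 is callee-saved -> restored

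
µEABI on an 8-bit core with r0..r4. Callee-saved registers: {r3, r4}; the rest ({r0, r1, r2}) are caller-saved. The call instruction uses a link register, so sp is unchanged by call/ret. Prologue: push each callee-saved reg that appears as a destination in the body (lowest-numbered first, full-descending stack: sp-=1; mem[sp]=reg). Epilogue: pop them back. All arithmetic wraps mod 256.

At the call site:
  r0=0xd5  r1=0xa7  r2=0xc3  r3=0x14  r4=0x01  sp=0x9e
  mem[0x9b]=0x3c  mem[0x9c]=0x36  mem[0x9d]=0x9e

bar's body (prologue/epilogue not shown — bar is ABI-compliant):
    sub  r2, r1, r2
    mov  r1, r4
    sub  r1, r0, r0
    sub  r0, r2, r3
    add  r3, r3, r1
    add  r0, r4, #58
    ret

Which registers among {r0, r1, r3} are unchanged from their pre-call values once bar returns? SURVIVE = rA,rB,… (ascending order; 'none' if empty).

prologue: push r3 → mem[0x9d]=0x14, sp=0x9d
body[0] sub  r2, r1, r2 → r2=0xe4
body[1] mov  r1, r4 → r1=0x01
body[2] sub  r1, r0, r0 → r1=0x00
body[3] sub  r0, r2, r3 → r0=0xd0
body[4] add  r3, r3, r1 → r3=0x14
body[5] add  r0, r4, #58 → r0=0x3b
epilogue: pop r3=0x14, sp=0x9e
r0: caller-saved, written=True
r1: caller-saved, written=True
r3: callee-saved, written=True

SURVIVE = r3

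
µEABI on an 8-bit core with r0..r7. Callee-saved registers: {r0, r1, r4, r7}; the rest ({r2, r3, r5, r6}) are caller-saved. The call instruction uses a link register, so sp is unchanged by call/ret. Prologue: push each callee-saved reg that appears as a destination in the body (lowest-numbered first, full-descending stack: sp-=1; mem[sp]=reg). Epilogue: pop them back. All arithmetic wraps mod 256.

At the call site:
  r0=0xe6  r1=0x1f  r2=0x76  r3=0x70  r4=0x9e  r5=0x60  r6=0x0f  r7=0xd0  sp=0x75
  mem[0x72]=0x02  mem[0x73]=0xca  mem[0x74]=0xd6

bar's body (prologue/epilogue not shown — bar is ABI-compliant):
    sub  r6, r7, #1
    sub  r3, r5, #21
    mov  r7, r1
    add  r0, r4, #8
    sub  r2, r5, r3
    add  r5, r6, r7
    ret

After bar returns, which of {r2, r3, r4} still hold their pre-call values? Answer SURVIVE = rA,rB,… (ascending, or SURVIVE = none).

prologue: push r0 → mem[0x74]=0xe6, sp=0x74
prologue: push r7 → mem[0x73]=0xd0, sp=0x73
body[0] sub  r6, r7, #1 → r6=0xcf
body[1] sub  r3, r5, #21 → r3=0x4b
body[2] mov  r7, r1 → r7=0x1f
body[3] add  r0, r4, #8 → r0=0xa6
body[4] sub  r2, r5, r3 → r2=0x15
body[5] add  r5, r6, r7 → r5=0xee
epilogue: pop r7=0xd0, sp=0x74
epilogue: pop r0=0xe6, sp=0x75
r2: caller-saved, written=True
r3: caller-saved, written=True
r4: callee-saved, written=False

SURVIVE = r4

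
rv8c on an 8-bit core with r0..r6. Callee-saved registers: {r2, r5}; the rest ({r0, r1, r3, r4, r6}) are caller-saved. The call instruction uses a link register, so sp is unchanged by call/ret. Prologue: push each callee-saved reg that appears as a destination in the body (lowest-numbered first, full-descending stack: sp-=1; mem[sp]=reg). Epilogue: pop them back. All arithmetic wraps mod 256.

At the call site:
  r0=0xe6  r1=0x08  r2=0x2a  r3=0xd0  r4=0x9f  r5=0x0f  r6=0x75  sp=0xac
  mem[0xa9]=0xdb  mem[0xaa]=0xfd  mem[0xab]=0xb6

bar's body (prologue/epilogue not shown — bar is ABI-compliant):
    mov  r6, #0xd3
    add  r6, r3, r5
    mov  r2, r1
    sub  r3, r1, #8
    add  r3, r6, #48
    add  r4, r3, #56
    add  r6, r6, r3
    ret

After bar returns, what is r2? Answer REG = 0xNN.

prologue: push r2 -> mem[0xab]=0x2a, sp=0xab
body[0] mov  r6, #0xd3 -> r6=0xd3
body[1] add  r6, r3, r5 -> r6=0xdf
body[2] mov  r2, r1 -> r2=0x08
body[3] sub  r3, r1, #8 -> r3=0x00
body[4] add  r3, r6, #48 -> r3=0x0f
body[5] add  r4, r3, #56 -> r4=0x47
body[6] add  r6, r6, r3 -> r6=0xee
epilogue: pop r2=0x2a, sp=0xac
r2 is callee-saved -> restored

REG = 0x2a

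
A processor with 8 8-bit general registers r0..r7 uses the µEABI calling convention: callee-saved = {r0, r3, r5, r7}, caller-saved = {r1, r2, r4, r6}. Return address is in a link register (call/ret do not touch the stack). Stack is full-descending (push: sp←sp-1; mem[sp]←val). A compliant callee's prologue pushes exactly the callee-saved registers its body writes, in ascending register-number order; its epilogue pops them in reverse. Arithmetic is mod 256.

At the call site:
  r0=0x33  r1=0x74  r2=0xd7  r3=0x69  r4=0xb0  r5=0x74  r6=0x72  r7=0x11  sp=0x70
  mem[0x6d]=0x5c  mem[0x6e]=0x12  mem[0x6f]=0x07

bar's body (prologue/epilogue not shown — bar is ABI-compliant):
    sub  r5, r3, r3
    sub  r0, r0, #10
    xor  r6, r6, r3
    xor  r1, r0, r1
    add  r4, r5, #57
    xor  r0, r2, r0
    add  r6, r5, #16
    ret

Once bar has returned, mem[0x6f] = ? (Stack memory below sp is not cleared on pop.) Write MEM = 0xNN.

prologue: push r0 -> mem[0x6f]=0x33, sp=0x6f
prologue: push r5 -> mem[0x6e]=0x74, sp=0x6e
body[0] sub  r5, r3, r3 -> r5=0x00
body[1] sub  r0, r0, #10 -> r0=0x29
body[2] xor  r6, r6, r3 -> r6=0x1b
body[3] xor  r1, r0, r1 -> r1=0x5d
body[4] add  r4, r5, #57 -> r4=0x39
body[5] xor  r0, r2, r0 -> r0=0xfe
body[6] add  r6, r5, #16 -> r6=0x10
epilogue: pop r5=0x74, sp=0x6f
epilogue: pop r0=0x33, sp=0x70
prologue pushed ['r0', 'r5'] at ['0x6f', '0x6e']

MEM = 0x33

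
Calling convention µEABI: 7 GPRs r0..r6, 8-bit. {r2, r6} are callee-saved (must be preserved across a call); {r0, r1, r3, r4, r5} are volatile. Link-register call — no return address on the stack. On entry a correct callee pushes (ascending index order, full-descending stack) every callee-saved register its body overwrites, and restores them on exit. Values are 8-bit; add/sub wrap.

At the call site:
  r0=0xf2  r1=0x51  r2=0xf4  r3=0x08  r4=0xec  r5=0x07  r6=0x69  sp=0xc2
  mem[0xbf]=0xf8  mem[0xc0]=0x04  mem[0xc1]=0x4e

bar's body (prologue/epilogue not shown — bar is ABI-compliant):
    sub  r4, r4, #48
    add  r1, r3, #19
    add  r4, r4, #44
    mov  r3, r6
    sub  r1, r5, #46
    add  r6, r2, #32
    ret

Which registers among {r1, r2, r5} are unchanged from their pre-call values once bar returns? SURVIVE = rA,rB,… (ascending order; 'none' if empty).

prologue: push r6 → mem[0xc1]=0x69, sp=0xc1
body[0] sub  r4, r4, #48 → r4=0xbc
body[1] add  r1, r3, #19 → r1=0x1b
body[2] add  r4, r4, #44 → r4=0xe8
body[3] mov  r3, r6 → r3=0x69
body[4] sub  r1, r5, #46 → r1=0xd9
body[5] add  r6, r2, #32 → r6=0x14
epilogue: pop r6=0x69, sp=0xc2
r1: caller-saved, written=True
r2: callee-saved, written=False
r5: caller-saved, written=False

SURVIVE = r2,r5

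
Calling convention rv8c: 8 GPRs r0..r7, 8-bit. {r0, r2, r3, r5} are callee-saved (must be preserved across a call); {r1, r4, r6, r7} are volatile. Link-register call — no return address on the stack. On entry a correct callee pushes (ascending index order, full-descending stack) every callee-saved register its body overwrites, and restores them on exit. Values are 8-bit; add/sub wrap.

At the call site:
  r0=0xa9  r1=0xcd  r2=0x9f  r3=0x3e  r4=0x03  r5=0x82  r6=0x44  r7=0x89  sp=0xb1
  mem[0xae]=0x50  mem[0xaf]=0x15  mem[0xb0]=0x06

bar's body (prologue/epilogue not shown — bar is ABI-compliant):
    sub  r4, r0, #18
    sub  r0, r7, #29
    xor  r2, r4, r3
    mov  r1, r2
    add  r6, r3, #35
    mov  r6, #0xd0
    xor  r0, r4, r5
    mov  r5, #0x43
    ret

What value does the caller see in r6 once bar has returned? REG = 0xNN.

prologue: push r0 -> mem[0xb0]=0xa9, sp=0xb0
prologue: push r2 -> mem[0xaf]=0x9f, sp=0xaf
prologue: push r5 -> mem[0xae]=0x82, sp=0xae
body[0] sub  r4, r0, #18 -> r4=0x97
body[1] sub  r0, r7, #29 -> r0=0x6c
body[2] xor  r2, r4, r3 -> r2=0xa9
body[3] mov  r1, r2 -> r1=0xa9
body[4] add  r6, r3, #35 -> r6=0x61
body[5] mov  r6, #0xd0 -> r6=0xd0
body[6] xor  r0, r4, r5 -> r0=0x15
body[7] mov  r5, #0x43 -> r5=0x43
epilogue: pop r5=0x82, sp=0xaf
epilogue: pop r2=0x9f, sp=0xb0
epilogue: pop r0=0xa9, sp=0xb1
r6 is caller-saved -> body value

REG = 0xd0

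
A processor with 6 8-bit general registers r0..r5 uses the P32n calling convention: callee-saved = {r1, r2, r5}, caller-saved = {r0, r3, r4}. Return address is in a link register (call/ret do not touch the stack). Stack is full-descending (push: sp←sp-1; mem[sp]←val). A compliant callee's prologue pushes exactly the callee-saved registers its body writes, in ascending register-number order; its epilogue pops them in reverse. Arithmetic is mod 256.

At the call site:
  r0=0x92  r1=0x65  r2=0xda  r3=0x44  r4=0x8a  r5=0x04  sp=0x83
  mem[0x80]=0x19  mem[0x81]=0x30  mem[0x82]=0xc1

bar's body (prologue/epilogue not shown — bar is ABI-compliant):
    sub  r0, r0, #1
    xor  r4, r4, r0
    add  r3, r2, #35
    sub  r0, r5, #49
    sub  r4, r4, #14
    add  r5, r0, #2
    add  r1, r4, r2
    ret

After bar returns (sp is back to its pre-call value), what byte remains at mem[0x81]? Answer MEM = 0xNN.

prologue: push r1 → mem[0x82]=0x65, sp=0x82
prologue: push r5 → mem[0x81]=0x04, sp=0x81
body[0] sub  r0, r0, #1 → r0=0x91
body[1] xor  r4, r4, r0 → r4=0x1b
body[2] add  r3, r2, #35 → r3=0xfd
body[3] sub  r0, r5, #49 → r0=0xd3
body[4] sub  r4, r4, #14 → r4=0x0d
body[5] add  r5, r0, #2 → r5=0xd5
body[6] add  r1, r4, r2 → r1=0xe7
epilogue: pop r5=0x04, sp=0x82
epilogue: pop r1=0x65, sp=0x83
prologue pushed ['r1', 'r5'] at ['0x82', '0x81']

MEM = 0x04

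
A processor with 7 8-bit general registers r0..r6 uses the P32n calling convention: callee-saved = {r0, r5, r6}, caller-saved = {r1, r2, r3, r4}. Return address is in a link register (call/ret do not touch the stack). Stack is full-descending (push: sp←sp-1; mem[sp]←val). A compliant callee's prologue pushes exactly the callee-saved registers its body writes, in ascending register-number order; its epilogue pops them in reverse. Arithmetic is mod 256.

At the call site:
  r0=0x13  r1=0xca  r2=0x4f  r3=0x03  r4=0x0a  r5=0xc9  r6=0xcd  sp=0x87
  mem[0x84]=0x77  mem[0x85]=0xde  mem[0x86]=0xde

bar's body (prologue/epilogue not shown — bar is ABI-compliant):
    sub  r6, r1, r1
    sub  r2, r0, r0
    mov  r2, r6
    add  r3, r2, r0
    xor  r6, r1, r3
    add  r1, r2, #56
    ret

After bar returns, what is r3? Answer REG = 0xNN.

prologue: push r6 → mem[0x86]=0xcd, sp=0x86
body[0] sub  r6, r1, r1 → r6=0x00
body[1] sub  r2, r0, r0 → r2=0x00
body[2] mov  r2, r6 → r2=0x00
body[3] add  r3, r2, r0 → r3=0x13
body[4] xor  r6, r1, r3 → r6=0xd9
body[5] add  r1, r2, #56 → r1=0x38
epilogue: pop r6=0xcd, sp=0x87
r3 is caller-saved → body value

REG = 0x13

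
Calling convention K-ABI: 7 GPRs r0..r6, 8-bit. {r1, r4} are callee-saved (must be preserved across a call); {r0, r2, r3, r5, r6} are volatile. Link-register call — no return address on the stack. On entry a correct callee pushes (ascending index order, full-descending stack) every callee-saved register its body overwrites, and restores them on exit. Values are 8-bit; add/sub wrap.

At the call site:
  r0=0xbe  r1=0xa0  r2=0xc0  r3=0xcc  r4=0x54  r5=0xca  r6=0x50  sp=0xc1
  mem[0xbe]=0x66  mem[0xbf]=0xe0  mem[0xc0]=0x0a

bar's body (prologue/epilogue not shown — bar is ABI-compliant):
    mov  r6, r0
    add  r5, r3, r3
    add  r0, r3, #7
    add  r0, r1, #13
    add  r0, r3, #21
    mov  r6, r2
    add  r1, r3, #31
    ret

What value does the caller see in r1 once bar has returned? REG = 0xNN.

REG = 0xa0

prologue: push r1 -> mem[0xc0]=0xa0, sp=0xc0
body[0] mov  r6, r0 -> r6=0xbe
body[1] add  r5, r3, r3 -> r5=0x98
body[2] add  r0, r3, #7 -> r0=0xd3
body[3] add  r0, r1, #13 -> r0=0xad
body[4] add  r0, r3, #21 -> r0=0xe1
body[5] mov  r6, r2 -> r6=0xc0
body[6] add  r1, r3, #31 -> r1=0xeb
epilogue: pop r1=0xa0, sp=0xc1
r1 is callee-saved -> restored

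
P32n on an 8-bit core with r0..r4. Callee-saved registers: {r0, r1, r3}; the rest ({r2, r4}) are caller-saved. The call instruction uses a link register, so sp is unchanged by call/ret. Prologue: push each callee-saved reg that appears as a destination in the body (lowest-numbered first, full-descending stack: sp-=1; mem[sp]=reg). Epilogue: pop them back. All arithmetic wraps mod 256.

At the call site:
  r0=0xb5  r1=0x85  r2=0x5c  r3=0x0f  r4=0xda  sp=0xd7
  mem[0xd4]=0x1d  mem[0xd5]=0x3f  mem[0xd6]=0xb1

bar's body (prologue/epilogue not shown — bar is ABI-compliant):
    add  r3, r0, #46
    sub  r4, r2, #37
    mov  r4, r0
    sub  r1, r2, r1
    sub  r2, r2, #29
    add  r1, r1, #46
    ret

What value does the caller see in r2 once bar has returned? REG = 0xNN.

REG = 0x3f

prologue: push r1 -> mem[0xd6]=0x85, sp=0xd6
prologue: push r3 -> mem[0xd5]=0x0f, sp=0xd5
body[0] add  r3, r0, #46 -> r3=0xe3
body[1] sub  r4, r2, #37 -> r4=0x37
body[2] mov  r4, r0 -> r4=0xb5
body[3] sub  r1, r2, r1 -> r1=0xd7
body[4] sub  r2, r2, #29 -> r2=0x3f
body[5] add  r1, r1, #46 -> r1=0x05
epilogue: pop r3=0x0f, sp=0xd6
epilogue: pop r1=0x85, sp=0xd7
r2 is caller-saved -> body value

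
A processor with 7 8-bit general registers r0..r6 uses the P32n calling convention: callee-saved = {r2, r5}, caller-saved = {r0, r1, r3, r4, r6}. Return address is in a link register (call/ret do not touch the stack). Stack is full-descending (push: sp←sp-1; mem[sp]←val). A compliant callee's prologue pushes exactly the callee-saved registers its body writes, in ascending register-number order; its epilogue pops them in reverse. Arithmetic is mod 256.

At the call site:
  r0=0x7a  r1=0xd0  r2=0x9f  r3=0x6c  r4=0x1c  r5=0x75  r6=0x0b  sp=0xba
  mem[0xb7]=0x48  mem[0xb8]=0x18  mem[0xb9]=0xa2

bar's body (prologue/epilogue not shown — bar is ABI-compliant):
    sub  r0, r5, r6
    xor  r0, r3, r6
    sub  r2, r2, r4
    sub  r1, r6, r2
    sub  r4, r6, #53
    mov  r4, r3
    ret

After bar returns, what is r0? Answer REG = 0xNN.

REG = 0x67

prologue: push r2 -> mem[0xb9]=0x9f, sp=0xb9
body[0] sub  r0, r5, r6 -> r0=0x6a
body[1] xor  r0, r3, r6 -> r0=0x67
body[2] sub  r2, r2, r4 -> r2=0x83
body[3] sub  r1, r6, r2 -> r1=0x88
body[4] sub  r4, r6, #53 -> r4=0xd6
body[5] mov  r4, r3 -> r4=0x6c
epilogue: pop r2=0x9f, sp=0xba
r0 is caller-saved -> body value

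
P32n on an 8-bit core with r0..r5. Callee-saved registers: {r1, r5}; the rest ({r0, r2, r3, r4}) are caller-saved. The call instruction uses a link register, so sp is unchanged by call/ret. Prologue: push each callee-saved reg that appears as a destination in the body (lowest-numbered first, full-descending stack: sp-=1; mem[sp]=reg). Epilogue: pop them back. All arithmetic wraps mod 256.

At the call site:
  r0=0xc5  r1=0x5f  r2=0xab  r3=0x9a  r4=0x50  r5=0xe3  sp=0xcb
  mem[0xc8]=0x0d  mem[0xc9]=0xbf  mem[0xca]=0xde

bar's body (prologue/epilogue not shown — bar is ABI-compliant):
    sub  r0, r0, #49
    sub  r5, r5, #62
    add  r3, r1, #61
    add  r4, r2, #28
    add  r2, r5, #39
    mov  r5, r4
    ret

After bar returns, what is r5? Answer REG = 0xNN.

REG = 0xe3

prologue: push r5 → mem[0xca]=0xe3, sp=0xca
body[0] sub  r0, r0, #49 → r0=0x94
body[1] sub  r5, r5, #62 → r5=0xa5
body[2] add  r3, r1, #61 → r3=0x9c
body[3] add  r4, r2, #28 → r4=0xc7
body[4] add  r2, r5, #39 → r2=0xcc
body[5] mov  r5, r4 → r5=0xc7
epilogue: pop r5=0xe3, sp=0xcb
r5 is callee-saved → restored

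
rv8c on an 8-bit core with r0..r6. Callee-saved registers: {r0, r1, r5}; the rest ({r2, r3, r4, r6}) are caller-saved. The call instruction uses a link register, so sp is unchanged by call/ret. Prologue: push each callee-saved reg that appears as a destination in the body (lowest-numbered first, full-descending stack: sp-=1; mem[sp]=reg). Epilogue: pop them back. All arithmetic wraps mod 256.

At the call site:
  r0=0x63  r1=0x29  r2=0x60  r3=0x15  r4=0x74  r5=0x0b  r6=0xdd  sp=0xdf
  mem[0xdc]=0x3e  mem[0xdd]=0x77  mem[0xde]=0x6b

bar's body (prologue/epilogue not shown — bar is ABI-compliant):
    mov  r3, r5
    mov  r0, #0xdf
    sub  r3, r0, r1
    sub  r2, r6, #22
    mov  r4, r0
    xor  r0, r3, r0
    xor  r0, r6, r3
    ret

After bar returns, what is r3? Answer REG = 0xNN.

prologue: push r0 → mem[0xde]=0x63, sp=0xde
body[0] mov  r3, r5 → r3=0x0b
body[1] mov  r0, #0xdf → r0=0xdf
body[2] sub  r3, r0, r1 → r3=0xb6
body[3] sub  r2, r6, #22 → r2=0xc7
body[4] mov  r4, r0 → r4=0xdf
body[5] xor  r0, r3, r0 → r0=0x69
body[6] xor  r0, r6, r3 → r0=0x6b
epilogue: pop r0=0x63, sp=0xdf
r3 is caller-saved → body value

REG = 0xb6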